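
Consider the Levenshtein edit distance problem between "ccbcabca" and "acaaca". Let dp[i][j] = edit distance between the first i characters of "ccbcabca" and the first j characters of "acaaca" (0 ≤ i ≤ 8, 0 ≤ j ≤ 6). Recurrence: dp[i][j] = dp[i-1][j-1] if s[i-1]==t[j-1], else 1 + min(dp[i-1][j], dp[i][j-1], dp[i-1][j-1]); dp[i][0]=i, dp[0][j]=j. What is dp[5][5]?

4

   ''  a  c  a  a  c  a
''  0  1  2  3  4  5  6
 c  1  1  1  2  3  4  5
 c  2  2  1  2  3  3  4
 b  3  3  2  2  3  4  4
 c  4  4  3  3  3  3  4
 a  5  4  4  3  3  4  3
 b  6  5  5  4  4  4  4
 c  7  6  5  5  5  4  5
 a  8  7  6  5  5  5  4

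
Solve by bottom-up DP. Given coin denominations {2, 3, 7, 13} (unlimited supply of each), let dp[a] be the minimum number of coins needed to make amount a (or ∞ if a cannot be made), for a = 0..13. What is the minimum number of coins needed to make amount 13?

1

 a  0  1  2  3  4  5  6  7  8  9 10 11 12 13
dp  0  -  1  1  2  2  2  1  3  2  2  3  3  1
(- denotes ∞ / unreachable)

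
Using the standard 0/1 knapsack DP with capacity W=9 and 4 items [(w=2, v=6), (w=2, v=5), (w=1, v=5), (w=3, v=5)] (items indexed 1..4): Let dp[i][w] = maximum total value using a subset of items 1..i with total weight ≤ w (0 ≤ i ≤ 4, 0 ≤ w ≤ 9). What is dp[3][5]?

16

i\w   0   1   2   3   4   5   6   7   8   9
  0   0   0   0   0   0   0   0   0   0   0
  1   0   0   6   6   6   6   6   6   6   6
  2   0   0   6   6  11  11  11  11  11  11
  3   0   5   6  11  11  16  16  16  16  16
  4   0   5   6  11  11  16  16  16  21  21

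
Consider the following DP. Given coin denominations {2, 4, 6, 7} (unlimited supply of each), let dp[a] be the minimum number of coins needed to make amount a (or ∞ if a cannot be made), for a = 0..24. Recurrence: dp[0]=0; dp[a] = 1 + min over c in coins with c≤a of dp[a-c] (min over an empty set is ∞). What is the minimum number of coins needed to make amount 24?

4

 a  0  1  2  3  4  5  6  7  8  9 10 11 12 13 14 15 16 17 18 19 20 21 22 23 24
dp  0  -  1  -  1  -  1  1  2  2  2  2  2  2  2  3  3  3  3  3  3  3  4  4  4
(- denotes ∞ / unreachable)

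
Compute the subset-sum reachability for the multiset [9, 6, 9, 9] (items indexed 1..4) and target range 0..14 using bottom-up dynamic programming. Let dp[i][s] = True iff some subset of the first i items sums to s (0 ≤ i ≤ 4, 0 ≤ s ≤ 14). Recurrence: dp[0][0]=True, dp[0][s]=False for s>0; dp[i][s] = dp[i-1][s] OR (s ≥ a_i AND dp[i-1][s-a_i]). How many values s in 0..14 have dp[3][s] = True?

i\s   0   1   2   3   4   5   6   7   8   9  10  11  12  13  14
  0   T   F   F   F   F   F   F   F   F   F   F   F   F   F   F
  1   T   F   F   F   F   F   F   F   F   T   F   F   F   F   F
  2   T   F   F   F   F   F   T   F   F   T   F   F   F   F   F
  3   T   F   F   F   F   F   T   F   F   T   F   F   F   F   F
  4   T   F   F   F   F   F   T   F   F   T   F   F   F   F   F

3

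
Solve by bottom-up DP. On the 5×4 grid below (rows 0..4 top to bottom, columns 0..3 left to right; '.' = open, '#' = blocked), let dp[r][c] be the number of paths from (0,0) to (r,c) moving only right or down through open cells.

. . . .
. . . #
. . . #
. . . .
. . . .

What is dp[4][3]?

r\c   0   1   2   3
  0   1   1   1   1
  1   1   2   3   0
  2   1   3   6   0
  3   1   4  10  10
  4   1   5  15  25

25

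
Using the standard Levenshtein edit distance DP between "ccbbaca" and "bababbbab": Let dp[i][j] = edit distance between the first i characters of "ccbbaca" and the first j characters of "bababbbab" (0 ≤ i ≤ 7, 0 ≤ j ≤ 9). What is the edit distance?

   ''  b  a  b  a  b  b  b  a  b
''  0  1  2  3  4  5  6  7  8  9
 c  1  1  2  3  4  5  6  7  8  9
 c  2  2  2  3  4  5  6  7  8  9
 b  3  2  3  2  3  4  5  6  7  8
 b  4  3  3  3  3  3  4  5  6  7
 a  5  4  3  4  3  4  4  5  5  6
 c  6  5  4  4  4  4  5  5  6  6
 a  7  6  5  5  4  5  5  6  5  6

6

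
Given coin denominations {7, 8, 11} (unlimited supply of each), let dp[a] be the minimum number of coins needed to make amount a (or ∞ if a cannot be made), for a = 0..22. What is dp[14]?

2

 a  0  1  2  3  4  5  6  7  8  9 10 11 12 13 14 15 16 17 18 19 20 21 22
dp  0  -  -  -  -  -  -  1  1  -  -  1  -  -  2  2  2  -  2  2  -  3  2
(- denotes ∞ / unreachable)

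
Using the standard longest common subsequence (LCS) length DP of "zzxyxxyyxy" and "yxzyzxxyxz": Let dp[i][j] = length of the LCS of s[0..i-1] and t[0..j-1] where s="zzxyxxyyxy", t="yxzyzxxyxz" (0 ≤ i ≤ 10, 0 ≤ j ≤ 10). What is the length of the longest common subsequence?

6

   ''  y  x  z  y  z  x  x  y  x  z
''  0  0  0  0  0  0  0  0  0  0  0
 z  0  0  0  1  1  1  1  1  1  1  1
 z  0  0  0  1  1  2  2  2  2  2  2
 x  0  0  1  1  1  2  3  3  3  3  3
 y  0  1  1  1  2  2  3  3  4  4  4
 x  0  1  2  2  2  2  3  4  4  5  5
 x  0  1  2  2  2  2  3  4  4  5  5
 y  0  1  2  2  3  3  3  4  5  5  5
 y  0  1  2  2  3  3  3  4  5  5  5
 x  0  1  2  2  3  3  4  4  5  6  6
 y  0  1  2  2  3  3  4  4  5  6  6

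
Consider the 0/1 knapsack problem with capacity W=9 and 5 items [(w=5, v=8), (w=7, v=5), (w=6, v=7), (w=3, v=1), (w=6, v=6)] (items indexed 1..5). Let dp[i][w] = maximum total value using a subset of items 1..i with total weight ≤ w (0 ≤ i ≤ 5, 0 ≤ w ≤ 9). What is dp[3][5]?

8

i\w   0   1   2   3   4   5   6   7   8   9
  0   0   0   0   0   0   0   0   0   0   0
  1   0   0   0   0   0   8   8   8   8   8
  2   0   0   0   0   0   8   8   8   8   8
  3   0   0   0   0   0   8   8   8   8   8
  4   0   0   0   1   1   8   8   8   9   9
  5   0   0   0   1   1   8   8   8   9   9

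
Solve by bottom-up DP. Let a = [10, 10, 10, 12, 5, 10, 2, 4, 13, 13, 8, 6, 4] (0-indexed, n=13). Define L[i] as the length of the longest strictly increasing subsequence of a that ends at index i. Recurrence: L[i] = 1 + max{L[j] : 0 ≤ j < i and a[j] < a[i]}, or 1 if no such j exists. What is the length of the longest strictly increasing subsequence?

3

   i    0    1    2    3    4    5    6    7    8    9   10   11   12
a[i]   10   10   10   12    5   10    2    4   13   13    8    6    4
L[i]    1    1    1    2    1    2    1    2    3    3    3    3    2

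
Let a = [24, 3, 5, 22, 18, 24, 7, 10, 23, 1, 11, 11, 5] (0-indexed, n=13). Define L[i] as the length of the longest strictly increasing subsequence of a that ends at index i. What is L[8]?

   i    0    1    2    3    4    5    6    7    8    9   10   11   12
a[i]   24    3    5   22   18   24    7   10   23    1   11   11    5
L[i]    1    1    2    3    3    4    3    4    5    1    5    5    2

5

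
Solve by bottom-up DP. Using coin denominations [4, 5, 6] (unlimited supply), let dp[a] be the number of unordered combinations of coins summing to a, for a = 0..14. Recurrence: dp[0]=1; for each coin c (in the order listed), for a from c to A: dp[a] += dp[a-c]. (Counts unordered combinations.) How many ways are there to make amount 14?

2

after  coin     0     1     2     3     4     5     6     7     8     9    10    11    12    13    14
          4     1     0     0     0     1     0     0     0     1     0     0     0     1     0     0
          5     1     0     0     0     1     1     0     0     1     1     1     0     1     1     1
          6     1     0     0     0     1     1     1     0     1     1     2     1     2     1     2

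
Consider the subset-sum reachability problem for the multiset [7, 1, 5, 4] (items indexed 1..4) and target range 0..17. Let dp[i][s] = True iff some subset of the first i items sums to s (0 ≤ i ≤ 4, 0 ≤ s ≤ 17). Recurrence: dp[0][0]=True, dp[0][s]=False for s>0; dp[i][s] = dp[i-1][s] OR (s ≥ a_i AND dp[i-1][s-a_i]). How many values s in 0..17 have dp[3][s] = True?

i\s   0   1   2   3   4   5   6   7   8   9  10  11  12  13  14  15  16  17
  0   T   F   F   F   F   F   F   F   F   F   F   F   F   F   F   F   F   F
  1   T   F   F   F   F   F   F   T   F   F   F   F   F   F   F   F   F   F
  2   T   T   F   F   F   F   F   T   T   F   F   F   F   F   F   F   F   F
  3   T   T   F   F   F   T   T   T   T   F   F   F   T   T   F   F   F   F
  4   T   T   F   F   T   T   T   T   T   T   T   T   T   T   F   F   T   T

8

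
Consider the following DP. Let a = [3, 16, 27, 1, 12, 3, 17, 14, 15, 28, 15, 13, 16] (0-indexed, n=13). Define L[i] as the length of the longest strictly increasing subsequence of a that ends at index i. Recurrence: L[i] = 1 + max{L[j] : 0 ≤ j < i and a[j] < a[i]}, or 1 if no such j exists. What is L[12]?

   i    0    1    2    3    4    5    6    7    8    9   10   11   12
a[i]    3   16   27    1   12    3   17   14   15   28   15   13   16
L[i]    1    2    3    1    2    2    3    3    4    5    4    3    5

5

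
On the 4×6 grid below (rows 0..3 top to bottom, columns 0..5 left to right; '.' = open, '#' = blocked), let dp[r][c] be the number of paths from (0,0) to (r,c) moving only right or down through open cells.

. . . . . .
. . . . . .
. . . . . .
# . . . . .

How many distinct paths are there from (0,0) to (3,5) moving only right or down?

r\c   0   1   2   3   4   5
  0   1   1   1   1   1   1
  1   1   2   3   4   5   6
  2   1   3   6  10  15  21
  3   0   3   9  19  34  55

55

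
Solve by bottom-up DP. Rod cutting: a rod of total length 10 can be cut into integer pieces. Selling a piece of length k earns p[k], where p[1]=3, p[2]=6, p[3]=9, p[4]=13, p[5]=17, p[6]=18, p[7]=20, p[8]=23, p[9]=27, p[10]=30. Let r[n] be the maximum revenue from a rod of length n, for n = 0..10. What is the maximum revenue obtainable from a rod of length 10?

34

   n    0    1    2    3    4    5    6    7    8    9   10
r[n]    0    3    6    9   13   17   20   23   26   30   34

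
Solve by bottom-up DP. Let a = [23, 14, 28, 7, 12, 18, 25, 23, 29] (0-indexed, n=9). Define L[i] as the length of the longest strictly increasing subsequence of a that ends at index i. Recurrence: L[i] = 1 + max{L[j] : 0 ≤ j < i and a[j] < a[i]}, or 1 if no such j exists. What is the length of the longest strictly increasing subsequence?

5

   i    0    1    2    3    4    5    6    7    8
a[i]   23   14   28    7   12   18   25   23   29
L[i]    1    1    2    1    2    3    4    4    5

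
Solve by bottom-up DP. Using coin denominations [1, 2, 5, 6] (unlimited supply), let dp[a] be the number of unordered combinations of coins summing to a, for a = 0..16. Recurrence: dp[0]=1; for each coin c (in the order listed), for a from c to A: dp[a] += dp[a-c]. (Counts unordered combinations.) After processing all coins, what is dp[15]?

after  coin     0     1     2     3     4     5     6     7     8     9    10    11    12    13    14    15    16
          1     1     1     1     1     1     1     1     1     1     1     1     1     1     1     1     1     1
          2     1     1     2     2     3     3     4     4     5     5     6     6     7     7     8     8     9
          5     1     1     2     2     3     4     5     6     7     8    10    11    13    14    16    18    20
          6     1     1     2     2     3     4     6     7     9    10    13    15    19    21    25    28    33

28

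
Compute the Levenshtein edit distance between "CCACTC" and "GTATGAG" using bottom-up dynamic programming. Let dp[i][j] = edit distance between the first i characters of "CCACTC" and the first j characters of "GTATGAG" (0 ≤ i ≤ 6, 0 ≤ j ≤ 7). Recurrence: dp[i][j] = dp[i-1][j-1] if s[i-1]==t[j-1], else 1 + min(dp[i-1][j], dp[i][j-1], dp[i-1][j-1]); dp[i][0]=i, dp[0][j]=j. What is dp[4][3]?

3

   ''  G  T  A  T  G  A  G
''  0  1  2  3  4  5  6  7
 C  1  1  2  3  4  5  6  7
 C  2  2  2  3  4  5  6  7
 A  3  3  3  2  3  4  5  6
 C  4  4  4  3  3  4  5  6
 T  5  5  4  4  3  4  5  6
 C  6  6  5  5  4  4  5  6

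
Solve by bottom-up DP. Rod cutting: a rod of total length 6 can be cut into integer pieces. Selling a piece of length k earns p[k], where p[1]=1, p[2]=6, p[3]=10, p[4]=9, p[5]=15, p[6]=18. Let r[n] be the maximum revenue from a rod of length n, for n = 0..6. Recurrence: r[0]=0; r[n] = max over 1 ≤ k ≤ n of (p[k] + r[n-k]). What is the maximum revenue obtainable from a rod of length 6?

20

   n    0    1    2    3    4    5    6
r[n]    0    1    6   10   12   16   20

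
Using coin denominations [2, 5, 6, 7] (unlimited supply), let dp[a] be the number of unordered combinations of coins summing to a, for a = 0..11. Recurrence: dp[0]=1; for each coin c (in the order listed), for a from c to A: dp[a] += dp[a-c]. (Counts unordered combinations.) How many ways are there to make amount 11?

3

after  coin     0     1     2     3     4     5     6     7     8     9    10    11
          2     1     0     1     0     1     0     1     0     1     0     1     0
          5     1     0     1     0     1     1     1     1     1     1     2     1
          6     1     0     1     0     1     1     2     1     2     1     3     2
          7     1     0     1     0     1     1     2     2     2     2     3     3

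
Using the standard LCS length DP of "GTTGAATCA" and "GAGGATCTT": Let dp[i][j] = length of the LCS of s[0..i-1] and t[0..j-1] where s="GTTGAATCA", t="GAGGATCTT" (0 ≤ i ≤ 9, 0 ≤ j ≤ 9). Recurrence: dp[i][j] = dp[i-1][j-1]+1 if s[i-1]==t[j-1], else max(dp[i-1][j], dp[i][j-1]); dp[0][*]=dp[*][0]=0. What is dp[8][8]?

5

   ''  G  A  G  G  A  T  C  T  T
''  0  0  0  0  0  0  0  0  0  0
 G  0  1  1  1  1  1  1  1  1  1
 T  0  1  1  1  1  1  2  2  2  2
 T  0  1  1  1  1  1  2  2  3  3
 G  0  1  1  2  2  2  2  2  3  3
 A  0  1  2  2  2  3  3  3  3  3
 A  0  1  2  2  2  3  3  3  3  3
 T  0  1  2  2  2  3  4  4  4  4
 C  0  1  2  2  2  3  4  5  5  5
 A  0  1  2  2  2  3  4  5  5  5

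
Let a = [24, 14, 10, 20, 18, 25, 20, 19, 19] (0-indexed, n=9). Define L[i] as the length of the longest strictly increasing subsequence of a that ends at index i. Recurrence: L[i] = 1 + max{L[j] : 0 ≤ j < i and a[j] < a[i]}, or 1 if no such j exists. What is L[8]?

   i    0    1    2    3    4    5    6    7    8
a[i]   24   14   10   20   18   25   20   19   19
L[i]    1    1    1    2    2    3    3    3    3

3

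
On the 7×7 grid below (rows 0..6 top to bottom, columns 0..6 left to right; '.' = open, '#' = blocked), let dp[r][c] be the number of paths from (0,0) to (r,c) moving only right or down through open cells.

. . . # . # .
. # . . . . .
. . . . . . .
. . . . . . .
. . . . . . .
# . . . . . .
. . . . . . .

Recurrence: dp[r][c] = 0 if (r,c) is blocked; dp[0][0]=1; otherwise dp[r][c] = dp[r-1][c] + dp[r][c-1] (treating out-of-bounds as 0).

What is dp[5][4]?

49

r\c   0   1   2   3   4   5   6
  0   1   1   1   0   0   0   0
  1   1   0   1   1   1   1   1
  2   1   1   2   3   4   5   6
  3   1   2   4   7  11  16  22
  4   1   3   7  14  25  41  63
  5   0   3  10  24  49  90 153
  6   0   3  13  37  86 176 329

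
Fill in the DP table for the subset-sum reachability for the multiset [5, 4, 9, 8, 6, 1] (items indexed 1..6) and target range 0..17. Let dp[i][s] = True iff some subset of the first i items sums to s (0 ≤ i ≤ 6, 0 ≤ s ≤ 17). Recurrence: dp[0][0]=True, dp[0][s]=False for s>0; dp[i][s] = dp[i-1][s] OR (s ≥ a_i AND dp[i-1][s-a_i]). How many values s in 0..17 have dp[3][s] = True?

i\s   0   1   2   3   4   5   6   7   8   9  10  11  12  13  14  15  16  17
  0   T   F   F   F   F   F   F   F   F   F   F   F   F   F   F   F   F   F
  1   T   F   F   F   F   T   F   F   F   F   F   F   F   F   F   F   F   F
  2   T   F   F   F   T   T   F   F   F   T   F   F   F   F   F   F   F   F
  3   T   F   F   F   T   T   F   F   F   T   F   F   F   T   T   F   F   F
  4   T   F   F   F   T   T   F   F   T   T   F   F   T   T   T   F   F   T
  5   T   F   F   F   T   T   T   F   T   T   T   T   T   T   T   T   F   T
  6   T   T   F   F   T   T   T   T   T   T   T   T   T   T   T   T   T   T

6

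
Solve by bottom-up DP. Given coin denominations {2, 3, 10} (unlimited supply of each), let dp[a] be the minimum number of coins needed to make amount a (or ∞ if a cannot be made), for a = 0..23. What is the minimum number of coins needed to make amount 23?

 a  0  1  2  3  4  5  6  7  8  9 10 11 12 13 14 15 16 17 18 19 20 21 22 23
dp  0  -  1  1  2  2  2  3  3  3  1  4  2  2  3  3  3  4  4  4  2  5  3  3
(- denotes ∞ / unreachable)

3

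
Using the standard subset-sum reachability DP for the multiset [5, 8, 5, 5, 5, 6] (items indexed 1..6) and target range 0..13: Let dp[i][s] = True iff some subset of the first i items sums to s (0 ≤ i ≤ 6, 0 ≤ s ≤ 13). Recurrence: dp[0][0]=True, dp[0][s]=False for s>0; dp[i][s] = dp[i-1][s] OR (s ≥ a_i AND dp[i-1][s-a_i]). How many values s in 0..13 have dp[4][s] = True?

5

i\s   0   1   2   3   4   5   6   7   8   9  10  11  12  13
  0   T   F   F   F   F   F   F   F   F   F   F   F   F   F
  1   T   F   F   F   F   T   F   F   F   F   F   F   F   F
  2   T   F   F   F   F   T   F   F   T   F   F   F   F   T
  3   T   F   F   F   F   T   F   F   T   F   T   F   F   T
  4   T   F   F   F   F   T   F   F   T   F   T   F   F   T
  5   T   F   F   F   F   T   F   F   T   F   T   F   F   T
  6   T   F   F   F   F   T   T   F   T   F   T   T   F   T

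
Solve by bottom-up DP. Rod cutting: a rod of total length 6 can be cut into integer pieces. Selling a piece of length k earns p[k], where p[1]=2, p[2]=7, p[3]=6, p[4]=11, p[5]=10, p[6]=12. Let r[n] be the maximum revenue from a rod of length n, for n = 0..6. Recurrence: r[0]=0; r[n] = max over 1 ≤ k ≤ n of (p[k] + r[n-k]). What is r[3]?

   n    0    1    2    3    4    5    6
r[n]    0    2    7    9   14   16   21

9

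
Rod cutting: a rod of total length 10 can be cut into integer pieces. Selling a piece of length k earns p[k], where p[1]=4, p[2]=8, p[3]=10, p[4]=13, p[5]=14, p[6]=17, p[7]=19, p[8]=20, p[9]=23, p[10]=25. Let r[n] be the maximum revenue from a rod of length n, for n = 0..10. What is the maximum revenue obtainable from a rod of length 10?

   n    0    1    2    3    4    5    6    7    8    9   10
r[n]    0    4    8   12   16   20   24   28   32   36   40

40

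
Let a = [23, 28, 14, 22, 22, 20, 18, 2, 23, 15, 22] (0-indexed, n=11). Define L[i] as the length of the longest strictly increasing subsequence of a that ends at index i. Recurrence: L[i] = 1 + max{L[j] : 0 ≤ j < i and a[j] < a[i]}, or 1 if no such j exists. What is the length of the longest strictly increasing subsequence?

3

   i    0    1    2    3    4    5    6    7    8    9   10
a[i]   23   28   14   22   22   20   18    2   23   15   22
L[i]    1    2    1    2    2    2    2    1    3    2    3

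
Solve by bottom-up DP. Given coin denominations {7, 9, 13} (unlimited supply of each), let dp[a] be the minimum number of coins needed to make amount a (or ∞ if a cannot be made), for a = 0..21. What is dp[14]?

 a  0  1  2  3  4  5  6  7  8  9 10 11 12 13 14 15 16 17 18 19 20 21
dp  0  -  -  -  -  -  -  1  -  1  -  -  -  1  2  -  2  -  2  -  2  3
(- denotes ∞ / unreachable)

2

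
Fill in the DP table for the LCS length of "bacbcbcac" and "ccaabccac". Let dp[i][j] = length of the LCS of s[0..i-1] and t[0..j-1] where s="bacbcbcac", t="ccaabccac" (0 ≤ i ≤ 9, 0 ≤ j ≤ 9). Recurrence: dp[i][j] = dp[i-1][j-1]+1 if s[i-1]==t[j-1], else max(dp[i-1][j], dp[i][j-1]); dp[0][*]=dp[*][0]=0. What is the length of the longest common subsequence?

6

   ''  c  c  a  a  b  c  c  a  c
''  0  0  0  0  0  0  0  0  0  0
 b  0  0  0  0  0  1  1  1  1  1
 a  0  0  0  1  1  1  1  1  2  2
 c  0  1  1  1  1  1  2  2  2  3
 b  0  1  1  1  1  2  2  2  2  3
 c  0  1  2  2  2  2  3  3  3  3
 b  0  1  2  2  2  3  3  3  3  3
 c  0  1  2  2  2  3  4  4  4  4
 a  0  1  2  3  3  3  4  4  5  5
 c  0  1  2  3  3  3  4  5  5  6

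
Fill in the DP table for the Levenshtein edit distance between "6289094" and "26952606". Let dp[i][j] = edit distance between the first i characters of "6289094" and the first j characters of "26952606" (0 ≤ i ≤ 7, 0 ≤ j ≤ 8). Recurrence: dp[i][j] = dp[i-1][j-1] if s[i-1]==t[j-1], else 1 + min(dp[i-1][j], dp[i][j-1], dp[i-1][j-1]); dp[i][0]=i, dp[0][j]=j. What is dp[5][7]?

   ''  2  6  9  5  2  6  0  6
''  0  1  2  3  4  5  6  7  8
 6  1  1  1  2  3  4  5  6  7
 2  2  1  2  2  3  3  4  5  6
 8  3  2  2  3  3  4  4  5  6
 9  4  3  3  2  3  4  5  5  6
 0  5  4  4  3  3  4  5  5  6
 9  6  5  5  4  4  4  5  6  6
 4  7  6  6  5  5  5  5  6  7

5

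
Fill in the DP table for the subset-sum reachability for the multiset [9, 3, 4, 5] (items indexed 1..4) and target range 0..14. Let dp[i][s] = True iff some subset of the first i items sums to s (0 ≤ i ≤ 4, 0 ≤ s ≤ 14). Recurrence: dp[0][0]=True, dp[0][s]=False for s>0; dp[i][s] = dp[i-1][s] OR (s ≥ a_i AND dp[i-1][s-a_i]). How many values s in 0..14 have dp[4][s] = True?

10

i\s   0   1   2   3   4   5   6   7   8   9  10  11  12  13  14
  0   T   F   F   F   F   F   F   F   F   F   F   F   F   F   F
  1   T   F   F   F   F   F   F   F   F   T   F   F   F   F   F
  2   T   F   F   T   F   F   F   F   F   T   F   F   T   F   F
  3   T   F   F   T   T   F   F   T   F   T   F   F   T   T   F
  4   T   F   F   T   T   T   F   T   T   T   F   F   T   T   T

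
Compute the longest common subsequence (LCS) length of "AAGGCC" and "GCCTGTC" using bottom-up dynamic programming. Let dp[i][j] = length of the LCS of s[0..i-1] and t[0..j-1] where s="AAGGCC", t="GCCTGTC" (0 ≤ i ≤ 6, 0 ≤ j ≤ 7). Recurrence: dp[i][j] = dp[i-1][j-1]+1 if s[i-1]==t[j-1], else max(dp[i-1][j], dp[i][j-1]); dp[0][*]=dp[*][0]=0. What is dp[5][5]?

2

   ''  G  C  C  T  G  T  C
''  0  0  0  0  0  0  0  0
 A  0  0  0  0  0  0  0  0
 A  0  0  0  0  0  0  0  0
 G  0  1  1  1  1  1  1  1
 G  0  1  1  1  1  2  2  2
 C  0  1  2  2  2  2  2  3
 C  0  1  2  3  3  3  3  3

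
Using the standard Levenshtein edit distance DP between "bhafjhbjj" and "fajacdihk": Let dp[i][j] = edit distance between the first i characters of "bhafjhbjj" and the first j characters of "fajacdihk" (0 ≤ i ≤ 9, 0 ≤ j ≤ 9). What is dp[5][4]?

   ''  f  a  j  a  c  d  i  h  k
''  0  1  2  3  4  5  6  7  8  9
 b  1  1  2  3  4  5  6  7  8  9
 h  2  2  2  3  4  5  6  7  7  8
 a  3  3  2  3  3  4  5  6  7  8
 f  4  3  3  3  4  4  5  6  7  8
 j  5  4  4  3  4  5  5  6  7  8
 h  6  5  5  4  4  5  6  6  6  7
 b  7  6  6  5  5  5  6  7  7  7
 j  8  7  7  6  6  6  6  7  8  8
 j  9  8  8  7  7  7  7  7  8  9

4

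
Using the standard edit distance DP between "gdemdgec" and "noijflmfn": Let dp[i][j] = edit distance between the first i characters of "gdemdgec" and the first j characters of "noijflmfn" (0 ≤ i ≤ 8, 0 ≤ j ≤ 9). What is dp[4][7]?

   ''  n  o  i  j  f  l  m  f  n
''  0  1  2  3  4  5  6  7  8  9
 g  1  1  2  3  4  5  6  7  8  9
 d  2  2  2  3  4  5  6  7  8  9
 e  3  3  3  3  4  5  6  7  8  9
 m  4  4  4  4  4  5  6  6  7  8
 d  5  5  5  5  5  5  6  7  7  8
 g  6  6  6  6  6  6  6  7  8  8
 e  7  7  7  7  7  7  7  7  8  9
 c  8  8  8  8  8  8  8  8  8  9

6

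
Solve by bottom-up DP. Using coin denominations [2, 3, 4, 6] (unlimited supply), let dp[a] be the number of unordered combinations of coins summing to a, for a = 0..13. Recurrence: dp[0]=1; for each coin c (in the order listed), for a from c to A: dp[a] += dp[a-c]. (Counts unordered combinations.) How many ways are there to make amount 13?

after  coin     0     1     2     3     4     5     6     7     8     9    10    11    12    13
          2     1     0     1     0     1     0     1     0     1     0     1     0     1     0
          3     1     0     1     1     1     1     2     1     2     2     2     2     3     2
          4     1     0     1     1     2     1     3     2     4     3     5     4     7     5
          6     1     0     1     1     2     1     4     2     5     4     7     5    11     7

7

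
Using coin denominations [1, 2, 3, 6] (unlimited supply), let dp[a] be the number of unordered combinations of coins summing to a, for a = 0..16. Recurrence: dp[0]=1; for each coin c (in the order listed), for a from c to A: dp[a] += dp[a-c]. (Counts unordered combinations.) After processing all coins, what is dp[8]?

12

after  coin     0     1     2     3     4     5     6     7     8     9    10    11    12    13    14    15    16
          1     1     1     1     1     1     1     1     1     1     1     1     1     1     1     1     1     1
          2     1     1     2     2     3     3     4     4     5     5     6     6     7     7     8     8     9
          3     1     1     2     3     4     5     7     8    10    12    14    16    19    21    24    27    30
          6     1     1     2     3     4     5     8     9    12    15    18    21    27    30    36    42    48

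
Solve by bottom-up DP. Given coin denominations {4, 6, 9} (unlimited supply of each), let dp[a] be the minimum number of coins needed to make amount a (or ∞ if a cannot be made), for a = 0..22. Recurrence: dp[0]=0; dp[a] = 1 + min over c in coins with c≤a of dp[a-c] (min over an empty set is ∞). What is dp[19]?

 a  0  1  2  3  4  5  6  7  8  9 10 11 12 13 14 15 16 17 18 19 20 21 22
dp  0  -  -  -  1  -  1  -  2  1  2  -  2  2  3  2  3  3  2  3  4  3  3
(- denotes ∞ / unreachable)

3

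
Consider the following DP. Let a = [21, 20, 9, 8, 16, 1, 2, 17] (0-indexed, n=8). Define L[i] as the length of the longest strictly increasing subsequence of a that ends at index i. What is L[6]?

2

   i    0    1    2    3    4    5    6    7
a[i]   21   20    9    8   16    1    2   17
L[i]    1    1    1    1    2    1    2    3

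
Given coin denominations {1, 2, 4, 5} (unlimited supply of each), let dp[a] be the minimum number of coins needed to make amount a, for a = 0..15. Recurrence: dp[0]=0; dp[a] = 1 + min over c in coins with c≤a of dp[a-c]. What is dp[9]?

 a  0  1  2  3  4  5  6  7  8  9 10 11 12 13 14 15
dp  0  1  1  2  1  1  2  2  2  2  2  3  3  3  3  3

2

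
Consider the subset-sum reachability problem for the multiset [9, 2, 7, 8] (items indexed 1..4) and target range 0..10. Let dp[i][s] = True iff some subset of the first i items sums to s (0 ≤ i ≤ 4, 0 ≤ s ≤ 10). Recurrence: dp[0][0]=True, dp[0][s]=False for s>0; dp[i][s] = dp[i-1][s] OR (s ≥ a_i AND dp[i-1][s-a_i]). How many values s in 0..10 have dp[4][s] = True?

i\s   0   1   2   3   4   5   6   7   8   9  10
  0   T   F   F   F   F   F   F   F   F   F   F
  1   T   F   F   F   F   F   F   F   F   T   F
  2   T   F   T   F   F   F   F   F   F   T   F
  3   T   F   T   F   F   F   F   T   F   T   F
  4   T   F   T   F   F   F   F   T   T   T   T

6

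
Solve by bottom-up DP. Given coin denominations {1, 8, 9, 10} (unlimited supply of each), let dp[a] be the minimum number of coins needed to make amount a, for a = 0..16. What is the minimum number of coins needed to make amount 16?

 a  0  1  2  3  4  5  6  7  8  9 10 11 12 13 14 15 16
dp  0  1  2  3  4  5  6  7  1  1  1  2  3  4  5  6  2

2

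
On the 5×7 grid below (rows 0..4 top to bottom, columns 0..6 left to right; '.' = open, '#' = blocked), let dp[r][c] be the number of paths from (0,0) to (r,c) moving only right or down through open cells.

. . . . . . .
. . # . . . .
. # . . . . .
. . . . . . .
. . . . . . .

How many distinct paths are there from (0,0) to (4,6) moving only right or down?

r\c   0   1   2   3   4   5   6
  0   1   1   1   1   1   1   1
  1   1   2   0   1   2   3   4
  2   1   0   0   1   3   6  10
  3   1   1   1   2   5  11  21
  4   1   2   3   5  10  21  42

42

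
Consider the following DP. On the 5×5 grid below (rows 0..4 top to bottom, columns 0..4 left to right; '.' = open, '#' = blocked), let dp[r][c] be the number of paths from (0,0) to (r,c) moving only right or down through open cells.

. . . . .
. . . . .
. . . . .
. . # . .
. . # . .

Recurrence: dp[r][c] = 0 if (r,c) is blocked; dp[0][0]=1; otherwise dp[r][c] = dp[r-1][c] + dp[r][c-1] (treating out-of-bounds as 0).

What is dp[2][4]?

15

r\c   0   1   2   3   4
  0   1   1   1   1   1
  1   1   2   3   4   5
  2   1   3   6  10  15
  3   1   4   0  10  25
  4   1   5   0  10  35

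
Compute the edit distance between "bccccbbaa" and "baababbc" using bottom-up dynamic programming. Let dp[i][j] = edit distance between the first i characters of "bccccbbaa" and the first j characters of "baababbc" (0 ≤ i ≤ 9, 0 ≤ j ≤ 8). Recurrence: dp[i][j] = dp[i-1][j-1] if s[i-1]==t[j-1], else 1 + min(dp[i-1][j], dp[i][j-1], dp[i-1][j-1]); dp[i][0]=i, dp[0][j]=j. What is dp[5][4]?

4

   ''  b  a  a  b  a  b  b  c
''  0  1  2  3  4  5  6  7  8
 b  1  0  1  2  3  4  5  6  7
 c  2  1  1  2  3  4  5  6  6
 c  3  2  2  2  3  4  5  6  6
 c  4  3  3  3  3  4  5  6  6
 c  5  4  4  4  4  4  5  6  6
 b  6  5  5  5  4  5  4  5  6
 b  7  6  6  6  5  5  5  4  5
 a  8  7  6  6  6  5  6  5  5
 a  9  8  7  6  7  6  6  6  6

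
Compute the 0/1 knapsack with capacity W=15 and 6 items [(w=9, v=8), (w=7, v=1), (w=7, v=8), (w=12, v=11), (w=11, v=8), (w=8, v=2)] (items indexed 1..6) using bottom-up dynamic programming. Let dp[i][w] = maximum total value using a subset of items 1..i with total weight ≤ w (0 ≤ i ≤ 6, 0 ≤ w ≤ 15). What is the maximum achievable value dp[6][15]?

11

i\w   0   1   2   3   4   5   6   7   8   9  10  11  12  13  14  15
  0   0   0   0   0   0   0   0   0   0   0   0   0   0   0   0   0
  1   0   0   0   0   0   0   0   0   0   8   8   8   8   8   8   8
  2   0   0   0   0   0   0   0   1   1   8   8   8   8   8   8   8
  3   0   0   0   0   0   0   0   8   8   8   8   8   8   8   9   9
  4   0   0   0   0   0   0   0   8   8   8   8   8  11  11  11  11
  5   0   0   0   0   0   0   0   8   8   8   8   8  11  11  11  11
  6   0   0   0   0   0   0   0   8   8   8   8   8  11  11  11  11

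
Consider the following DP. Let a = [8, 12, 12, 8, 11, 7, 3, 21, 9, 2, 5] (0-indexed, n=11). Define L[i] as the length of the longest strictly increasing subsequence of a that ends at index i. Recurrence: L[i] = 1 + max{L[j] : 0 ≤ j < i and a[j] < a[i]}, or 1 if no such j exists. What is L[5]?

   i    0    1    2    3    4    5    6    7    8    9   10
a[i]    8   12   12    8   11    7    3   21    9    2    5
L[i]    1    2    2    1    2    1    1    3    2    1    2

1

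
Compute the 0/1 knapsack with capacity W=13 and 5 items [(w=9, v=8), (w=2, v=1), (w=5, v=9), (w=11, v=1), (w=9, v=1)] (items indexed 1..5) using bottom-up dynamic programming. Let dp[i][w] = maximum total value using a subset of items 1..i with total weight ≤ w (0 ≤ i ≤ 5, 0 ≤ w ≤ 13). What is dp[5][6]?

9

i\w   0   1   2   3   4   5   6   7   8   9  10  11  12  13
  0   0   0   0   0   0   0   0   0   0   0   0   0   0   0
  1   0   0   0   0   0   0   0   0   0   8   8   8   8   8
  2   0   0   1   1   1   1   1   1   1   8   8   9   9   9
  3   0   0   1   1   1   9   9  10  10  10  10  10  10  10
  4   0   0   1   1   1   9   9  10  10  10  10  10  10  10
  5   0   0   1   1   1   9   9  10  10  10  10  10  10  10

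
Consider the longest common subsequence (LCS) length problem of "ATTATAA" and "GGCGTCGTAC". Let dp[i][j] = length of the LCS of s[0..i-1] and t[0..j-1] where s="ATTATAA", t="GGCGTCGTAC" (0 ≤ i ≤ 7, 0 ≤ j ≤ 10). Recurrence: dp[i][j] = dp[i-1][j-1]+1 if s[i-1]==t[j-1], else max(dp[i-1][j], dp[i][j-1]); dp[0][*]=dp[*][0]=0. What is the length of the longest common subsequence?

3

   ''  G  G  C  G  T  C  G  T  A  C
''  0  0  0  0  0  0  0  0  0  0  0
 A  0  0  0  0  0  0  0  0  0  1  1
 T  0  0  0  0  0  1  1  1  1  1  1
 T  0  0  0  0  0  1  1  1  2  2  2
 A  0  0  0  0  0  1  1  1  2  3  3
 T  0  0  0  0  0  1  1  1  2  3  3
 A  0  0  0  0  0  1  1  1  2  3  3
 A  0  0  0  0  0  1  1  1  2  3  3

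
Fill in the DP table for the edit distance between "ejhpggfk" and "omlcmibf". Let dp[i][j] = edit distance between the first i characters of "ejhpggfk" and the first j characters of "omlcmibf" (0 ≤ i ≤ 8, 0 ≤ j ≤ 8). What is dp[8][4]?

8

   ''  o  m  l  c  m  i  b  f
''  0  1  2  3  4  5  6  7  8
 e  1  1  2  3  4  5  6  7  8
 j  2  2  2  3  4  5  6  7  8
 h  3  3  3  3  4  5  6  7  8
 p  4  4  4  4  4  5  6  7  8
 g  5  5  5  5  5  5  6  7  8
 g  6  6  6  6  6  6  6  7  8
 f  7  7  7  7  7  7  7  7  7
 k  8  8  8  8  8  8  8  8  8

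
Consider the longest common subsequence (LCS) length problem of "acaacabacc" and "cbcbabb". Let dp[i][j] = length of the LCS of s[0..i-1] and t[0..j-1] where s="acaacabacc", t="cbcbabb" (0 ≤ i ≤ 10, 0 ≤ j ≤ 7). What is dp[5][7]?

2

   ''  c  b  c  b  a  b  b
''  0  0  0  0  0  0  0  0
 a  0  0  0  0  0  1  1  1
 c  0  1  1  1  1  1  1  1
 a  0  1  1  1  1  2  2  2
 a  0  1  1  1  1  2  2  2
 c  0  1  1  2  2  2  2  2
 a  0  1  1  2  2  3  3  3
 b  0  1  2  2  3  3  4  4
 a  0  1  2  2  3  4  4  4
 c  0  1  2  3  3  4  4  4
 c  0  1  2  3  3  4  4  4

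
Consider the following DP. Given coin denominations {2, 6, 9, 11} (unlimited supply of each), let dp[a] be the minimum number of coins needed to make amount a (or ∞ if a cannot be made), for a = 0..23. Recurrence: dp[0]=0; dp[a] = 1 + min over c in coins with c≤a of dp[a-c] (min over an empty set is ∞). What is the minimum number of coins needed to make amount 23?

3

 a  0  1  2  3  4  5  6  7  8  9 10 11 12 13 14 15 16 17 18 19 20 21 22 23
dp  0  -  1  -  2  -  1  -  2  1  3  1  2  2  3  2  4  2  2  3  2  3  2  3
(- denotes ∞ / unreachable)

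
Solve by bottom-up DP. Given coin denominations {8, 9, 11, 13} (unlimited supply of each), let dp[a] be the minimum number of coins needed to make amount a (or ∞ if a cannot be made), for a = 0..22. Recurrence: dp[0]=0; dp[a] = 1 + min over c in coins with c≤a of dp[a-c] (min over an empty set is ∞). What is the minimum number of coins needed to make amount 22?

 a  0  1  2  3  4  5  6  7  8  9 10 11 12 13 14 15 16 17 18 19 20 21 22
dp  0  -  -  -  -  -  -  -  1  1  -  1  -  1  -  -  2  2  2  2  2  2  2
(- denotes ∞ / unreachable)

2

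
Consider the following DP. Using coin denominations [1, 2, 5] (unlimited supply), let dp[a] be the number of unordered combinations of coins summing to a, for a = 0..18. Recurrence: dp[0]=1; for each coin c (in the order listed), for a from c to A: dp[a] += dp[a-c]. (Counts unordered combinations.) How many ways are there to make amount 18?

after  coin     0     1     2     3     4     5     6     7     8     9    10    11    12    13    14    15    16    17    18
          1     1     1     1     1     1     1     1     1     1     1     1     1     1     1     1     1     1     1     1
          2     1     1     2     2     3     3     4     4     5     5     6     6     7     7     8     8     9     9    10
          5     1     1     2     2     3     4     5     6     7     8    10    11    13    14    16    18    20    22    24

24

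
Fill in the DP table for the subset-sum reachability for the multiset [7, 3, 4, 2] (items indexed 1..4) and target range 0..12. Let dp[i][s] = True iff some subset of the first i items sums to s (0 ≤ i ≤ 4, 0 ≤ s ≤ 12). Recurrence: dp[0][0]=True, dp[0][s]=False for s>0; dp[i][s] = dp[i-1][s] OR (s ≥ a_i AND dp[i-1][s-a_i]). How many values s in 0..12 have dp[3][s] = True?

i\s   0   1   2   3   4   5   6   7   8   9  10  11  12
  0   T   F   F   F   F   F   F   F   F   F   F   F   F
  1   T   F   F   F   F   F   F   T   F   F   F   F   F
  2   T   F   F   T   F   F   F   T   F   F   T   F   F
  3   T   F   F   T   T   F   F   T   F   F   T   T   F
  4   T   F   T   T   T   T   T   T   F   T   T   T   T

6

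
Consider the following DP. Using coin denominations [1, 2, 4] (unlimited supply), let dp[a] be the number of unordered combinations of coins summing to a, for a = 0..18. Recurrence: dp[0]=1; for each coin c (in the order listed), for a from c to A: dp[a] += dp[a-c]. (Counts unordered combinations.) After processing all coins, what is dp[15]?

20

after  coin     0     1     2     3     4     5     6     7     8     9    10    11    12    13    14    15    16    17    18
          1     1     1     1     1     1     1     1     1     1     1     1     1     1     1     1     1     1     1     1
          2     1     1     2     2     3     3     4     4     5     5     6     6     7     7     8     8     9     9    10
          4     1     1     2     2     4     4     6     6     9     9    12    12    16    16    20    20    25    25    30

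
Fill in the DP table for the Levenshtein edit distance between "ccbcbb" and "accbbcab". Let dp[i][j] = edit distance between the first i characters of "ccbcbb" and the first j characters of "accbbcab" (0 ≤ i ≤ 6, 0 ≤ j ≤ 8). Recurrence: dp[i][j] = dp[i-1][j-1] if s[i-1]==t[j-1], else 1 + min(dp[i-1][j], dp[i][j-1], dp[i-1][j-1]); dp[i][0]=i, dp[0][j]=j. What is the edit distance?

   ''  a  c  c  b  b  c  a  b
''  0  1  2  3  4  5  6  7  8
 c  1  1  1  2  3  4  5  6  7
 c  2  2  1  1  2  3  4  5  6
 b  3  3  2  2  1  2  3  4  5
 c  4  4  3  2  2  2  2  3  4
 b  5  5  4  3  2  2  3  3  3
 b  6  6  5  4  3  2  3  4  3

3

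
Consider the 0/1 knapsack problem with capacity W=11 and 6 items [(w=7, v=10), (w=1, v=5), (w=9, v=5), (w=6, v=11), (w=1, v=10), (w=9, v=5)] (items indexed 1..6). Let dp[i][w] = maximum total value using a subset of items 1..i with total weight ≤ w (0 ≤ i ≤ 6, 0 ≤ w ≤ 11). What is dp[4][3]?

5

i\w   0   1   2   3   4   5   6   7   8   9  10  11
  0   0   0   0   0   0   0   0   0   0   0   0   0
  1   0   0   0   0   0   0   0  10  10  10  10  10
  2   0   5   5   5   5   5   5  10  15  15  15  15
  3   0   5   5   5   5   5   5  10  15  15  15  15
  4   0   5   5   5   5   5  11  16  16  16  16  16
  5   0  10  15  15  15  15  15  21  26  26  26  26
  6   0  10  15  15  15  15  15  21  26  26  26  26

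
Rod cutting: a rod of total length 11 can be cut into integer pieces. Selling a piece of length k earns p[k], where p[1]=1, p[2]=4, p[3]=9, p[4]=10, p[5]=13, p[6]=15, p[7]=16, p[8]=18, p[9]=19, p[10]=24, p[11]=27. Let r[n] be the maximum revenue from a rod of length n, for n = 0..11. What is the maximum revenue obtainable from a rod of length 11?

   n    0    1    2    3    4    5    6    7    8    9   10   11
r[n]    0    1    4    9   10   13   18   19   22   27   28   31

31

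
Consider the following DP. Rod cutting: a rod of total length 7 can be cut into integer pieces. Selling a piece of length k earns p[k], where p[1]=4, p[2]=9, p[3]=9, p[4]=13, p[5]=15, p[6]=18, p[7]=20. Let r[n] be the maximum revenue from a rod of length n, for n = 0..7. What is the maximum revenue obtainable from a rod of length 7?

31

   n    0    1    2    3    4    5    6    7
r[n]    0    4    9   13   18   22   27   31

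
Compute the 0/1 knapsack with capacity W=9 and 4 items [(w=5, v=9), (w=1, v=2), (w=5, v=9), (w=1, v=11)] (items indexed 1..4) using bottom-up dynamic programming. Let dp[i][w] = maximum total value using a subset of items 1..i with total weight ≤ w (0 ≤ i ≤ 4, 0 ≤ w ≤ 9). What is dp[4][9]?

22

i\w   0   1   2   3   4   5   6   7   8   9
  0   0   0   0   0   0   0   0   0   0   0
  1   0   0   0   0   0   9   9   9   9   9
  2   0   2   2   2   2   9  11  11  11  11
  3   0   2   2   2   2   9  11  11  11  11
  4   0  11  13  13  13  13  20  22  22  22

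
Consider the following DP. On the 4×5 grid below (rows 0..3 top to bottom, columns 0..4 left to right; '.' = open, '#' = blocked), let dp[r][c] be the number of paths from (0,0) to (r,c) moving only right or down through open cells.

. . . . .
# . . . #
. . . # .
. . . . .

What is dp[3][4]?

r\c   0   1   2   3   4
  0   1   1   1   1   1
  1   0   1   2   3   0
  2   0   1   3   0   0
  3   0   1   4   4   4

4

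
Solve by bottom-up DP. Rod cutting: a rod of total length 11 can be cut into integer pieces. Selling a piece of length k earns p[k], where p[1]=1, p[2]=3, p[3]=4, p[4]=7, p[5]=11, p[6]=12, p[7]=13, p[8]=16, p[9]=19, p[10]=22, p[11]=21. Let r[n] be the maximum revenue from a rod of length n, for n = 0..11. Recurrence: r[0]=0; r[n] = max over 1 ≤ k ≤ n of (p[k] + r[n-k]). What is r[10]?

   n    0    1    2    3    4    5    6    7    8    9   10   11
r[n]    0    1    3    4    7   11   12   14   16   19   22   23

22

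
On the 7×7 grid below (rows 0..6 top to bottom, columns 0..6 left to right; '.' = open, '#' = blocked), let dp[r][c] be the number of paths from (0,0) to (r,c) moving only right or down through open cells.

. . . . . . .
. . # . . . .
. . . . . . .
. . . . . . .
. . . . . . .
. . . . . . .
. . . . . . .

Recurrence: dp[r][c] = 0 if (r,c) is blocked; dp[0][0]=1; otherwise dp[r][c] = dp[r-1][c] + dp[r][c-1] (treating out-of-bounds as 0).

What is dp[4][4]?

40

r\c   0   1   2   3   4   5   6
  0   1   1   1   1   1   1   1
  1   1   2   0   1   2   3   4
  2   1   3   3   4   6   9  13
  3   1   4   7  11  17  26  39
  4   1   5  12  23  40  66 105
  5   1   6  18  41  81 147 252
  6   1   7  25  66 147 294 546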